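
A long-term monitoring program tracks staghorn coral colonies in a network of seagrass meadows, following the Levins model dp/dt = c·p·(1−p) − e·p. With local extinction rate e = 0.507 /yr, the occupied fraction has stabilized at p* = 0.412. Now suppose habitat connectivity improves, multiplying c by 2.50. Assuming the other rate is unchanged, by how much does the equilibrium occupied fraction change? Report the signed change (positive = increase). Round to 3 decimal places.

Balance c(1−p*) = e gives c = e/(1 − 0.41200) = 0.507/0.58800 = 0.86224.
New p* = 1 − e/c = 1 − 0.50700/2.15560 = 0.76480.
Δp* = 0.76480 − 0.41200 = +0.35280.

0.353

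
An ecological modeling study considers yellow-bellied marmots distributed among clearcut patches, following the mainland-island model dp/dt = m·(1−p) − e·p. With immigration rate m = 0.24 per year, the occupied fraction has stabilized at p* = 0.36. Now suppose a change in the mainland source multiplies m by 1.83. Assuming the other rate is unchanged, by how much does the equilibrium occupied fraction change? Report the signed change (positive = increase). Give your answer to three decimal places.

Balance m(1−p*) = e·p* gives e = m(1−p*)/p* = 0.24×0.64000/0.36000 = 0.42667.
New p* = m/(m+e) = 0.43920/(0.43920+0.42667) = 0.50724.
Δp* = 0.50724 − 0.36000 = +0.14724.

0.147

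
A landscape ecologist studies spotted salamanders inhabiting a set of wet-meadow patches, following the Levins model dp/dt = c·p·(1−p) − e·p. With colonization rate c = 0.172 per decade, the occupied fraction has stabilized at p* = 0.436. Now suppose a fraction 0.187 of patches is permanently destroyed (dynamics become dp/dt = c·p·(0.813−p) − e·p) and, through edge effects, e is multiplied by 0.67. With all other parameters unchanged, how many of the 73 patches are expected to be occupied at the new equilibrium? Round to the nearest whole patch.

Balance c(1−p*) = e gives e = 0.172×(1 − 0.43600) = 0.09701.
New p* = 0.813 − e/c = 0.813 − 0.06500/0.17200 = 0.43509.
Expected occupied = 73 × 0.43509 = 31.76 ≈ 32.

32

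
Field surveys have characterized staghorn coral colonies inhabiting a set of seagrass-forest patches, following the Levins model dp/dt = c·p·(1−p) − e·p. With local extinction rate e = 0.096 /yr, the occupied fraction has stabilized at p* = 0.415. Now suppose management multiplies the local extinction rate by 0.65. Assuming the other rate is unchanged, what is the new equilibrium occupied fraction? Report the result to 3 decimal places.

0.620

Balance c(1−p*) = e gives c = e/(1 − 0.41500) = 0.096/0.58500 = 0.16410.
New p* = 1 − e/c = 1 − 0.06240/0.16410 = 0.61974.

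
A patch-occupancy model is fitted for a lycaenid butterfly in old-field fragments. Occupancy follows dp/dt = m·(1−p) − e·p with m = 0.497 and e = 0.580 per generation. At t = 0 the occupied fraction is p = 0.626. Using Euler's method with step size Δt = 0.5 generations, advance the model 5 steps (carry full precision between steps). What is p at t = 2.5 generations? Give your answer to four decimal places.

0.4649

Update rule: p ← p + [m·(1−p) − e·p]·Δt with Δt = 0.5.
t = 0.5: p = 0.62600 + (-0.08860) = 0.53740
t = 1: p = 0.53740 + (-0.04089) = 0.49651
t = 1.5: p = 0.49651 + (-0.01887) = 0.47764
t = 2: p = 0.47764 + (-0.00871) = 0.46893
t = 2.5: p = 0.46893 + (-0.00402) = 0.46491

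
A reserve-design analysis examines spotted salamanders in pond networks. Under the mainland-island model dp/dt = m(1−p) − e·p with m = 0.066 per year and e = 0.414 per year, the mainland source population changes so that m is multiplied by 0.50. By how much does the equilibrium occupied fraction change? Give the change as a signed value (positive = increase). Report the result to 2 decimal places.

Before: p* = 0.066/(0.066+0.414) = 0.1375.
After: m = 0.033, e = 0.414; p* = 0.033/0.4470 = 0.0738.
Δp* = 0.0738 − 0.1375 = -0.0637.

-0.06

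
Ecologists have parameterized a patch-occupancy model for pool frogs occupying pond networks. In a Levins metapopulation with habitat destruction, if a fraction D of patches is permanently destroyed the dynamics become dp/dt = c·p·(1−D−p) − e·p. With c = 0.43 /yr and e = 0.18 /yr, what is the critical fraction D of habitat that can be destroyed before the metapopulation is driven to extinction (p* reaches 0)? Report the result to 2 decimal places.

The nontrivial equilibrium is p* = (1−D) − e/c; extinction occurs when this hits zero.
So D_crit = 1 − e/c = 1 − 0.18/0.43 = 1 − 0.4186 = 0.5814.
Note this equals the original equilibrium occupancy — the Levins extinction-debt result.

0.58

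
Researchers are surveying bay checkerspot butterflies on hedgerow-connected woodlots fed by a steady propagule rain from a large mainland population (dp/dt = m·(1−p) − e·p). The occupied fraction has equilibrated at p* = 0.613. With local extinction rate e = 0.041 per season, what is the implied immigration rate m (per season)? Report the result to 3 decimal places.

0.065

At equilibrium m(1−p*) = e·p*, so m = e·p*/(1−p*).
m = 0.041 × 0.613 / 0.3870 = 0.0251/0.3870 = 0.0649.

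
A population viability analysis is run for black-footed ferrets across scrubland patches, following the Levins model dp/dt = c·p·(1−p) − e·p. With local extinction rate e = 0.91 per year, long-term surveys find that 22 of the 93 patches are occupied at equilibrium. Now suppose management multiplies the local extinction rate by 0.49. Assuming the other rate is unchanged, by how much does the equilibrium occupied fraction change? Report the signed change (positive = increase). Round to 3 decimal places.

Observed p* = 22/93 = 0.23656.
Balance c(1−p*) = e gives c = e/(1 − 0.23656) = 0.91/0.76344 = 1.19197.
New p* = 1 − e/c = 1 − 0.44590/1.19197 = 0.62591.
Δp* = 0.62591 − 0.23656 = +0.38935.

0.389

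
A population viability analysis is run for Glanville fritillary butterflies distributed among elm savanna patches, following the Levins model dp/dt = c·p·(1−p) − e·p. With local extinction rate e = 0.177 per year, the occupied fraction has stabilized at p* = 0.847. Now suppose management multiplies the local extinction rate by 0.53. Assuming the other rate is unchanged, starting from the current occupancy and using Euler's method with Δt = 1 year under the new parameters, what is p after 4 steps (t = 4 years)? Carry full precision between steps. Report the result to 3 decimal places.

0.919

Balance c(1−p*) = e gives c = e/(1 − 0.84700) = 0.177/0.15300 = 1.15686.
Starting from p₀ = 0.84700; update p ← p + (dp/dt)·Δt with the new parameters.
p: 0.84700 → 0.91746  (Δp = +0.07046)
p: 0.91746 → 0.91900  (Δp = +0.00154)
p: 0.91900 → 0.91890  (Δp = -0.00009)
p: 0.91890 → 0.91891  (Δp = +0.00001)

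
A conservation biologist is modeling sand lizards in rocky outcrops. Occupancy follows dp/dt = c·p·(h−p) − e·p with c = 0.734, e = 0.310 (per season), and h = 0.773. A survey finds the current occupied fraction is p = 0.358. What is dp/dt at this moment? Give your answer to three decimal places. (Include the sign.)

-0.002

Colonization term: c·p·(h−p) = 0.734×0.358×0.4150 = 0.10905.
Extinction term: e·p = 0.11098.
dp/dt = 0.10905 − 0.11098 = -0.00193.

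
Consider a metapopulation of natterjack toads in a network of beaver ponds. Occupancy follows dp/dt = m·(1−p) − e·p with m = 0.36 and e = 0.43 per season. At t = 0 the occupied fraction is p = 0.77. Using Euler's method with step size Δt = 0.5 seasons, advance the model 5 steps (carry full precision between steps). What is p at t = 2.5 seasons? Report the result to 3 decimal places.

0.481

Update rule: p ← p + [m·(1−p) − e·p]·Δt with Δt = 0.5.
t = 0.5: p = 0.77000 + (-0.12415) = 0.64585
t = 1: p = 0.64585 + (-0.07511) = 0.57074
t = 1.5: p = 0.57074 + (-0.04544) = 0.52530
t = 2: p = 0.52530 + (-0.02749) = 0.49780
t = 2.5: p = 0.49780 + (-0.01663) = 0.48117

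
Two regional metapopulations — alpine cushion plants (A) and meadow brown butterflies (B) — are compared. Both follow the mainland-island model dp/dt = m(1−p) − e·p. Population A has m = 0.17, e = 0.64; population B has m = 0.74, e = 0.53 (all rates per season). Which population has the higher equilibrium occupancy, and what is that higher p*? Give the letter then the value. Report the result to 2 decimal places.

A: p*_A = m/(m+e) = 0.17/0.8100 = 0.2099.
B: p*_B = 0.74/1.2700 = 0.5827.
B is higher at 0.5827.

B, 0.58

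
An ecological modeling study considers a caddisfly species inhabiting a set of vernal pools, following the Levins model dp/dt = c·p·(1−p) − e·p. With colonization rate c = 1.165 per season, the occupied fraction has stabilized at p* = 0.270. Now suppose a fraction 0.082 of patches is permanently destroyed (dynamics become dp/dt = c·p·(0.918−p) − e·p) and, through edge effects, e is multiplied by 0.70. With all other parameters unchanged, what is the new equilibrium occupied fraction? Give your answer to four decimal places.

0.4070

Balance c(1−p*) = e gives e = 1.165×(1 − 0.27000) = 0.85045.
New p* = 0.918 − e/c = 0.918 − 0.59532/1.16500 = 0.40700.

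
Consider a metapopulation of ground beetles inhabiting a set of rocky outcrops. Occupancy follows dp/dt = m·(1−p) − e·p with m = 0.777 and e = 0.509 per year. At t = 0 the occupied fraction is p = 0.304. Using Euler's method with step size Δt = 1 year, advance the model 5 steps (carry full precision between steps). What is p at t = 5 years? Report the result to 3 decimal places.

Update rule: p ← p + [m·(1−p) − e·p]·Δt with Δt = 1.
p: 0.30400 → 0.69006  (Δp = +0.38606)
p: 0.69006 → 0.57964  (Δp = -0.11041)
p: 0.57964 → 0.61122  (Δp = +0.03158)
p: 0.61122 → 0.60219  (Δp = -0.00903)
p: 0.60219 → 0.60477  (Δp = +0.00258)

0.605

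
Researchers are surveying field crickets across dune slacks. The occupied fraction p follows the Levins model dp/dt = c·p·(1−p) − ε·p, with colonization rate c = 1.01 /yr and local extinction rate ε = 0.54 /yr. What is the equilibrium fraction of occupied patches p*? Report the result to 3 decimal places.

0.465

Setting dp/dt = 0 and dividing through by p* gives c·(1−p*) = ε.
So p* = 1 − ε/c = 1 − 0.54/1.01 = 1 − 0.5347 = 0.4653.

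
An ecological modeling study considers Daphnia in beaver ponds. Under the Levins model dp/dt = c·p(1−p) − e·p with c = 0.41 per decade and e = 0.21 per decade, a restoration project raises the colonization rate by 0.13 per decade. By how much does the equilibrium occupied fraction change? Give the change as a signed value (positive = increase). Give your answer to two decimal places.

0.12

Before: p* = 1 − 0.21/0.41 = 0.4878.
After the change, c = 0.54, e = 0.21, so p* = 1 − 0.21/0.54 = 0.6111.
Δp* = 0.6111 − 0.4878 = +0.1233.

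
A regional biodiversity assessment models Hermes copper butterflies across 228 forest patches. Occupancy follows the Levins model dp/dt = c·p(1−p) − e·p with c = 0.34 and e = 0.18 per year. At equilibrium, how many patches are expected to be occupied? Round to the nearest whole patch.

p* = 1 − e/c = 1 − 0.18/0.34 = 0.4706.
Expected occupied patches = N × p* = 228 × 0.4706 = 107.29 ≈ 107.

107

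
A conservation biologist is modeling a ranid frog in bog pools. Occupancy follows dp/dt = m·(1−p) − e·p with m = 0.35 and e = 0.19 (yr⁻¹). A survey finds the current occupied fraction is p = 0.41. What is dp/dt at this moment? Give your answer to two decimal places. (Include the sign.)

Colonization term: m·(1−p) = 0.35×0.5900 = 0.20650.
Extinction term: e·p = 0.07790.
dp/dt = 0.20650 − 0.07790 = 0.12860.

0.13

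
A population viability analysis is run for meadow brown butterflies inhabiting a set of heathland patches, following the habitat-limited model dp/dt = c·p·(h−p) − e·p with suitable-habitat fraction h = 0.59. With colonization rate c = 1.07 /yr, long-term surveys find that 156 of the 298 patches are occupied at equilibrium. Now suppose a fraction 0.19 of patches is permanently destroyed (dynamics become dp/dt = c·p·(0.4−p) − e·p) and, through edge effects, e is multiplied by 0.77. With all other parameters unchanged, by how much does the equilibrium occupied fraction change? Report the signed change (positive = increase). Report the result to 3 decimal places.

Observed p* = 156/298 = 0.52349.
Balance c(h−p*) = e gives e = 1.07×(0.59 − 0.52349) = 0.07117.
New p* = 0.4 − e/c = 0.4 − 0.05480/1.07000 = 0.34879.
Δp* = 0.34879 − 0.52349 = -0.17470.

-0.175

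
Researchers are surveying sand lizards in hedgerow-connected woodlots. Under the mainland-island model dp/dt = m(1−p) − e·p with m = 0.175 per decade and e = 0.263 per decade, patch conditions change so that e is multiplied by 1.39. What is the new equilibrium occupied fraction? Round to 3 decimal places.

0.324

Before: p* = 0.175/(0.175+0.263) = 0.3995.
After: m = 0.175, e = 0.36557; p* = 0.175/0.5406 = 0.3237.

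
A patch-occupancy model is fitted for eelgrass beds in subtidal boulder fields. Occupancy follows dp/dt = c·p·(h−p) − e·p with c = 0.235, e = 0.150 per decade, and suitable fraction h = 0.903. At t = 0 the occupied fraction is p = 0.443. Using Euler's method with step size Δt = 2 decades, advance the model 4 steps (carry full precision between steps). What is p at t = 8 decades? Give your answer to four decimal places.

Update rule: p ← p + [c·p·(h−p) − e·p]·Δt with Δt = 2.
t = 2: p = 0.44300 + (-0.03712) = 0.40588
t = 4: p = 0.40588 + (-0.02693) = 0.37895
t = 6: p = 0.37895 + (-0.02035) = 0.35860
t = 8: p = 0.35860 + (-0.01583) = 0.34277

0.3428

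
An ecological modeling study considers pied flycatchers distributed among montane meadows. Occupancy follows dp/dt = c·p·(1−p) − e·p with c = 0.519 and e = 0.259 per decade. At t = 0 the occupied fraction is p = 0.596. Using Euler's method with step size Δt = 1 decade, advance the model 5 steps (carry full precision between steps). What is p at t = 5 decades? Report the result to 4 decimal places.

0.5184

Update rule: p ← p + [c·p·(1−p) − e·p]·Δt with Δt = 1.
p: 0.59600 → 0.56660  (Δp = -0.02940)
p: 0.56660 → 0.54730  (Δp = -0.01930)
p: 0.54730 → 0.53414  (Δp = -0.01316)
p: 0.53414 → 0.52494  (Δp = -0.00920)
p: 0.52494 → 0.51841  (Δp = -0.00653)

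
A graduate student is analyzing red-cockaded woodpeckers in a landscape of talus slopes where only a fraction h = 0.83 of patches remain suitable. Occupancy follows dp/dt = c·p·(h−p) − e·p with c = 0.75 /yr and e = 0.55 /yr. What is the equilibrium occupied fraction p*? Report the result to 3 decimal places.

0.097

Setting dp/dt = 0 and dividing by p* gives c·(h−p*) = e.
So p* = h − e/c = 0.83 − 0.55/0.75 = 0.83 − 0.7333 = 0.0967.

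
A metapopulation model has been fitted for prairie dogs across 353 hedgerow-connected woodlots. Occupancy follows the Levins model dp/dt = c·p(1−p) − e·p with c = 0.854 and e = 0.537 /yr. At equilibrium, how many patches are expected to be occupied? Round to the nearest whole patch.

131

p* = 1 − e/c = 1 − 0.537/0.854 = 0.3712.
Expected occupied patches = N × p* = 353 × 0.3712 = 131.03 ≈ 131.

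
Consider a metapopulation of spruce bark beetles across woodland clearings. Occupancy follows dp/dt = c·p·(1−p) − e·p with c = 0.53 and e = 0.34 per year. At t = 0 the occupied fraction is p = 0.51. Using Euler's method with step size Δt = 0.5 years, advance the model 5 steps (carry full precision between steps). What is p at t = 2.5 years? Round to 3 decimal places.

Update rule: p ← p + [c·p·(1−p) − e·p]·Δt with Δt = 0.5.
t = 0.5: p = 0.51000 + (-0.02048) = 0.48952
t = 1: p = 0.48952 + (-0.01700) = 0.47253
t = 1.5: p = 0.47253 + (-0.01428) = 0.45825
t = 2: p = 0.45825 + (-0.01211) = 0.44613
t = 2.5: p = 0.44613 + (-0.01036) = 0.43577

0.436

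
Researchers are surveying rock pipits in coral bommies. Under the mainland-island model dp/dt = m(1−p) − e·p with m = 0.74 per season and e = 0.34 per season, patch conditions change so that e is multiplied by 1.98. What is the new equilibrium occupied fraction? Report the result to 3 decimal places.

Before: p* = 0.74/(0.74+0.34) = 0.6852.
After: m = 0.74, e = 0.6732; p* = 0.74/1.4132 = 0.5236.

0.524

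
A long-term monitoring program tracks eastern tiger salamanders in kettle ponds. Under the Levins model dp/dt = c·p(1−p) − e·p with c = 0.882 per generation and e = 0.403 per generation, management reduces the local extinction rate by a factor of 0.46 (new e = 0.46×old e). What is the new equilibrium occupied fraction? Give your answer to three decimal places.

0.790

Before: p* = 1 − 0.403/0.882 = 0.5431.
After the change, c = 0.882, e = 0.18538, so p* = 1 − 0.18538/0.882 = 0.7898.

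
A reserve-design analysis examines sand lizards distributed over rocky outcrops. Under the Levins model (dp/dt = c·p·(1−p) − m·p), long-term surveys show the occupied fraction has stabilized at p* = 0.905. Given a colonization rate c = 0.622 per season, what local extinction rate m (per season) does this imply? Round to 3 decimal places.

0.059

At equilibrium c(1−p*) = m.
m = 0.622 × (1 − 0.905) = 0.622 × 0.0950 = 0.0591.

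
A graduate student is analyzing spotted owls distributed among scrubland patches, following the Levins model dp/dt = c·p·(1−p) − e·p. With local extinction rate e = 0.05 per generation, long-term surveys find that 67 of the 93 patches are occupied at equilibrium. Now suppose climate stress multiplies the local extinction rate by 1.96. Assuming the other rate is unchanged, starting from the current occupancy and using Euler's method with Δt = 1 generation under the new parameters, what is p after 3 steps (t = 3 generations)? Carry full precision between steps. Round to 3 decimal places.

Observed p* = 67/93 = 0.72043.
Balance c(1−p*) = e gives c = e/(1 − 0.72043) = 0.05/0.27957 = 0.17885.
Starting from p₀ = 0.72043; update p ← p + (dp/dt)·Δt with the new parameters.
  1  |  dp/dt·Δt = -0.034581  |  p_1 = 0.685849
  2  |  dp/dt·Δt = -0.028679  |  p_2 = 0.657170
  3  |  dp/dt·Δt = -0.024109  |  p_3 = 0.633061

0.633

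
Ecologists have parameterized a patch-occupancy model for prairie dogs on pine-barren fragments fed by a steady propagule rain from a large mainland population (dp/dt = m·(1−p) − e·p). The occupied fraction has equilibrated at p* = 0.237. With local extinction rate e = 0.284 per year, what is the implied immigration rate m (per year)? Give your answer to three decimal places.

0.088

At equilibrium m(1−p*) = e·p*, so m = e·p*/(1−p*).
m = 0.284 × 0.237 / 0.7630 = 0.0673/0.7630 = 0.0882.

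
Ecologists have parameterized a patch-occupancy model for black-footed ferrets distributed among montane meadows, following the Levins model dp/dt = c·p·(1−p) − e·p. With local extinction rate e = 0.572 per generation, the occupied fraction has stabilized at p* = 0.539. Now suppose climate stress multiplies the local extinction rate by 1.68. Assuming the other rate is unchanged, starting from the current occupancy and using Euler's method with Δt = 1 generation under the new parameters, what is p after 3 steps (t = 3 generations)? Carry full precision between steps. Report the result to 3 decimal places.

Balance c(1−p*) = e gives c = e/(1 − 0.53900) = 0.572/0.46100 = 1.24078.
Starting from p₀ = 0.53900; update p ← p + (dp/dt)·Δt with the new parameters.
t = 1: p = 0.53900 + (-0.20965) = 0.32935
t = 2: p = 0.32935 + (-0.04243) = 0.28692
t = 3: p = 0.28692 + (-0.02186) = 0.26506

0.265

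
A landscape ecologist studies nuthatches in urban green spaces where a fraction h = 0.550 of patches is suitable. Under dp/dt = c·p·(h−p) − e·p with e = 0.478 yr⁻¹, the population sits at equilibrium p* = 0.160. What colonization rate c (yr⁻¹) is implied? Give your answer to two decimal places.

1.23

At equilibrium c(h−p*) = e, so c = e/(h−p*).
c = 0.478/(0.550 − 0.160) = 0.478/0.3900 = 1.2256.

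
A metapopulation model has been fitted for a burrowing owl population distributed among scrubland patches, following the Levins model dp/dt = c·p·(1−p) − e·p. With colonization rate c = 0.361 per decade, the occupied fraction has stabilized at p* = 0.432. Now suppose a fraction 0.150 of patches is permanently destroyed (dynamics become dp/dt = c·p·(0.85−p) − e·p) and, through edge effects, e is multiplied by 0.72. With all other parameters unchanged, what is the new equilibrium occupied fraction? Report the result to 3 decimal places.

Balance c(1−p*) = e gives e = 0.361×(1 − 0.43200) = 0.20505.
New p* = 0.85 − e/c = 0.85 − 0.14764/0.36100 = 0.44102.

0.441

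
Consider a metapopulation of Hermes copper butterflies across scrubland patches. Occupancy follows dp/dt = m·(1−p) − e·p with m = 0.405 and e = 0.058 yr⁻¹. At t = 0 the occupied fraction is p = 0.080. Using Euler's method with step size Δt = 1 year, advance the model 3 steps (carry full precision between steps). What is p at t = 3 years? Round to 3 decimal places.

Update rule: p ← p + [m·(1−p) − e·p]·Δt with Δt = 1.
step 1: Δp = +0.36796, p = 0.44796
step 2: Δp = +0.19759, p = 0.64555
step 3: Δp = +0.10611, p = 0.75166

0.752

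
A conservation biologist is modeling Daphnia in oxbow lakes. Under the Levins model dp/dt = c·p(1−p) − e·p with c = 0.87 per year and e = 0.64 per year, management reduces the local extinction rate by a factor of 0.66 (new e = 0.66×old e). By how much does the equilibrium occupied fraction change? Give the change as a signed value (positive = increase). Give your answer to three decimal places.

0.250

Before: p* = 1 − 0.64/0.87 = 0.2644.
After the change, c = 0.87, e = 0.4224, so p* = 1 − 0.4224/0.87 = 0.5145.
Δp* = 0.5145 − 0.2644 = +0.2501.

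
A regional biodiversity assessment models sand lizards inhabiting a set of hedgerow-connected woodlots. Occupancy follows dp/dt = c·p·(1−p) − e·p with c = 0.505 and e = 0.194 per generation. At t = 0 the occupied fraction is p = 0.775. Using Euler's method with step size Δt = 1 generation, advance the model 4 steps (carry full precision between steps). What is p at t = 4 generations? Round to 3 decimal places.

Update rule: p ← p + [c·p·(1−p) − e·p]·Δt with Δt = 1.
t = 1: p = 0.77500 + (-0.06229) = 0.71271
t = 2: p = 0.71271 + (-0.03486) = 0.67784
t = 3: p = 0.67784 + (-0.02122) = 0.65662
t = 4: p = 0.65662 + (-0.01352) = 0.64310

0.643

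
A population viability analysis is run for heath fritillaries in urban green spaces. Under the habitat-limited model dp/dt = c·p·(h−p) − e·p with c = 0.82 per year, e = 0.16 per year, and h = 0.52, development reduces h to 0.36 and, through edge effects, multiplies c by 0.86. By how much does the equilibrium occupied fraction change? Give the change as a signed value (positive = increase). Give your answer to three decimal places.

Before: p* = h − e/c = 0.52 − 0.16/0.82 = 0.52 − 0.1951 = 0.3249.
After: c = 0.7052, e = 0.16, h = 0.36; p* = 0.36 − 0.16/0.7052 = 0.1331.
Δp* = 0.1331 − 0.3249 = -0.1918.

-0.192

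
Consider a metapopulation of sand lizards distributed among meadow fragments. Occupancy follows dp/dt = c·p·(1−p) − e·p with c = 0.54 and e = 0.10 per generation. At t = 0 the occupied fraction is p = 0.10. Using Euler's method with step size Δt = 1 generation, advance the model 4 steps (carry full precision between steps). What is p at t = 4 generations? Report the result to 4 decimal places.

0.3299

Update rule: p ← p + [c·p·(1−p) − e·p]·Δt with Δt = 1.
  1  |  dp/dt·Δt = +0.038600  |  p_1 = 0.138600
  2  |  dp/dt·Δt = +0.050611  |  p_2 = 0.189211
  3  |  dp/dt·Δt = +0.063920  |  p_3 = 0.253131
  4  |  dp/dt·Δt = +0.076777  |  p_4 = 0.329908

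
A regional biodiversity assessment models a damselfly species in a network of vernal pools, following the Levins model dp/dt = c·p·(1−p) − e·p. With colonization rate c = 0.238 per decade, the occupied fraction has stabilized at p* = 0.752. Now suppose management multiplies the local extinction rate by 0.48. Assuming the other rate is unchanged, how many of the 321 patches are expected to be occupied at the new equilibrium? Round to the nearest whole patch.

283

Balance c(1−p*) = e gives e = 0.238×(1 − 0.75200) = 0.05902.
New p* = 1 − e/c = 1 − 0.02833/0.23800 = 0.88097.
Expected occupied = 321 × 0.88097 = 282.79 ≈ 283.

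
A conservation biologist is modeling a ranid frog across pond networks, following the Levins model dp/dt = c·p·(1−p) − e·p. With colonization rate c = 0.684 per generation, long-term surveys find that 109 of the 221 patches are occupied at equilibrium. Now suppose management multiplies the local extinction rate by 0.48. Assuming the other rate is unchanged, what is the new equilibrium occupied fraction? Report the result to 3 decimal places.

0.757

Observed p* = 109/221 = 0.49321.
Balance c(1−p*) = e gives e = 0.684×(1 − 0.49321) = 0.34664.
New p* = 1 − e/c = 1 − 0.16639/0.68400 = 0.75674.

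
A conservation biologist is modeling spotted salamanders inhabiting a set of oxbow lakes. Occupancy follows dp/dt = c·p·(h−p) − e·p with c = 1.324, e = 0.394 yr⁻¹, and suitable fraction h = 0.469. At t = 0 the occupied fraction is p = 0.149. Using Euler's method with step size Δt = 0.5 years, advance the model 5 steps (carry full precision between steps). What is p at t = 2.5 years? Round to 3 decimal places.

Update rule: p ← p + [c·p·(h−p) − e·p]·Δt with Δt = 0.5.
p: 0.14900 → 0.15121  (Δp = +0.00221)
p: 0.15121 → 0.15323  (Δp = +0.00202)
p: 0.15323 → 0.15508  (Δp = +0.00184)
p: 0.15508 → 0.15676  (Δp = +0.00168)
p: 0.15676 → 0.15828  (Δp = +0.00152)

0.158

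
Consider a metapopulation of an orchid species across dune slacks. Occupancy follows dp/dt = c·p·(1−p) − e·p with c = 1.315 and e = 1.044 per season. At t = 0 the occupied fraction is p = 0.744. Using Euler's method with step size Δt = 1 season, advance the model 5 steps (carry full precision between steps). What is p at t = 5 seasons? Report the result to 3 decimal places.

Update rule: p ← p + [c·p·(1−p) − e·p]·Δt with Δt = 1.
  1  |  dp/dt·Δt = -0.526276  |  p_1 = 0.217724
  2  |  dp/dt·Δt = -0.003333  |  p_2 = 0.214391
  3  |  dp/dt·Δt = -0.002342  |  p_3 = 0.212049
  4  |  dp/dt·Δt = -0.001663  |  p_4 = 0.210386
  5  |  dp/dt·Δt = -0.001190  |  p_5 = 0.209196

0.209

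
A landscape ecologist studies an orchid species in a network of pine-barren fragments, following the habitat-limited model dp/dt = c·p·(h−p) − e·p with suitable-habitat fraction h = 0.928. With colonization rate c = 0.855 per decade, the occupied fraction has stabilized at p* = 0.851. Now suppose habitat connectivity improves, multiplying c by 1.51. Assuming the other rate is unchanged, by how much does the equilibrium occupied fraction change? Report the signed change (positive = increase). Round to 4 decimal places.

0.0260

Balance c(h−p*) = e gives e = 0.855×(0.928 − 0.85100) = 0.06584.
New p* = 0.928 − e/c = 0.928 − 0.06584/1.29105 = 0.87700.
Δp* = 0.87700 − 0.85100 = +0.02600.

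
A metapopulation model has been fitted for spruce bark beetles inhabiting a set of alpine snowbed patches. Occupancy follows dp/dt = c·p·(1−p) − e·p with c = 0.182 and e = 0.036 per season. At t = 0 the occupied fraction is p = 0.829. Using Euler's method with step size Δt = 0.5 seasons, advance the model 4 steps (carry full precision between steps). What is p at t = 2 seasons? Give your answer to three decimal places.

0.822

Update rule: p ← p + [c·p·(1−p) − e·p]·Δt with Δt = 0.5.
  1  |  dp/dt·Δt = -0.002022  |  p_1 = 0.826978
  2  |  dp/dt·Δt = -0.001865  |  p_2 = 0.825113
  3  |  dp/dt·Δt = -0.001721  |  p_3 = 0.823393
  4  |  dp/dt·Δt = -0.001588  |  p_4 = 0.821805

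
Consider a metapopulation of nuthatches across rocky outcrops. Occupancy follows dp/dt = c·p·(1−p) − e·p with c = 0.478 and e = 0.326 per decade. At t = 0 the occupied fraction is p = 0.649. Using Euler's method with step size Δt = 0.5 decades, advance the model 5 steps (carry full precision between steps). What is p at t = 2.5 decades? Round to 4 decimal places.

Update rule: p ← p + [c·p·(1−p) − e·p]·Δt with Δt = 0.5.
p: 0.64900 → 0.59766  (Δp = -0.05134)
p: 0.59766 → 0.55771  (Δp = -0.03995)
p: 0.55771 → 0.52576  (Δp = -0.03195)
p: 0.52576 → 0.49965  (Δp = -0.02611)
p: 0.49965 → 0.47796  (Δp = -0.02169)

0.4780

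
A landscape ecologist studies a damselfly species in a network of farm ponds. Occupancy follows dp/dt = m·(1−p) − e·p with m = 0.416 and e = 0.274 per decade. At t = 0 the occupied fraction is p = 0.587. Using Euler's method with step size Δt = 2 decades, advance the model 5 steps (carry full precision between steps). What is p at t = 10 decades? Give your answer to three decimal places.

0.603

Update rule: p ← p + [m·(1−p) − e·p]·Δt with Δt = 2.
t = 2: p = 0.58700 + (+0.02194) = 0.60894
t = 4: p = 0.60894 + (-0.00834) = 0.60060
t = 6: p = 0.60060 + (+0.00317) = 0.60377
t = 8: p = 0.60377 + (-0.00120) = 0.60257
t = 10: p = 0.60257 + (+0.00046) = 0.60302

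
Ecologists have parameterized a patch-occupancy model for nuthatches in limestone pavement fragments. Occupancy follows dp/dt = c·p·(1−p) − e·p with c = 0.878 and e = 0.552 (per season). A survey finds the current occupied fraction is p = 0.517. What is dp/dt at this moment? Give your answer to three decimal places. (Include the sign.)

-0.066

Colonization term: c·p·(1−p) = 0.878×0.517×0.4830 = 0.21925.
Extinction term: e·p = 0.28538.
dp/dt = 0.21925 − 0.28538 = -0.06614.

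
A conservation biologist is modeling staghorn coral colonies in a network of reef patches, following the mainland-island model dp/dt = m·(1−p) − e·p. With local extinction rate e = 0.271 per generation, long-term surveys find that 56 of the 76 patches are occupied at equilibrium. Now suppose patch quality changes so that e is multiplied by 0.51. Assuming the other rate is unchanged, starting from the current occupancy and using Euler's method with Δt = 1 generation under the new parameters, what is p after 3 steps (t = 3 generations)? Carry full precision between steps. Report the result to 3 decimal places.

Observed p* = 56/76 = 0.73684.
Balance m(1−p*) = e·p* gives m = e·p*/(1−p*) = 0.271×0.73684/0.26316 = 0.75880.
Starting from p₀ = 0.73684; update p ← p + (dp/dt)·Δt with the new parameters.
  1  |  dp/dt·Δt = +0.097845  |  p_1 = 0.834687
  2  |  dp/dt·Δt = +0.010077  |  p_2 = 0.844764
  3  |  dp/dt·Δt = +0.001038  |  p_3 = 0.845802

0.846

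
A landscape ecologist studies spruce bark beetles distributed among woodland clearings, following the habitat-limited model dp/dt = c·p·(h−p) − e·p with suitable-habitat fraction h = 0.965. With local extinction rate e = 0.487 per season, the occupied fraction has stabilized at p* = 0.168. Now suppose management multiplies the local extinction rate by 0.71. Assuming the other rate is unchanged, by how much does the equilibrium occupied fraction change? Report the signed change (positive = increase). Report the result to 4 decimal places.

Balance c(h−p*) = e gives c = e/(0.965 − 0.16800) = 0.487/0.79700 = 0.61104.
New p* = 0.965 − e/c = 0.965 − 0.34577/0.61104 = 0.39913.
Δp* = 0.39913 − 0.16800 = +0.23113.

0.2311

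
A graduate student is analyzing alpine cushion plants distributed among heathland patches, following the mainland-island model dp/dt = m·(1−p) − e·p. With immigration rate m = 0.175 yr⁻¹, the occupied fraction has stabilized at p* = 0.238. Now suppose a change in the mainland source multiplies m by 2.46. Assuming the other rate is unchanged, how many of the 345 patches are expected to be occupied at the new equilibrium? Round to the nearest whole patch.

150

Balance m(1−p*) = e·p* gives e = m(1−p*)/p* = 0.175×0.76200/0.23800 = 0.56029.
New p* = m/(m+e) = 0.43050/(0.43050+0.56029) = 0.43450.
Expected occupied = 345 × 0.43450 = 149.90 ≈ 150.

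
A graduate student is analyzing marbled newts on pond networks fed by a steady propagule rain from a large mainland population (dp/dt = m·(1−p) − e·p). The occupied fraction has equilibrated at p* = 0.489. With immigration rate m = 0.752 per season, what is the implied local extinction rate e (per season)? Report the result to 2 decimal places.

At equilibrium m(1−p*) = e·p*, so e = m(1−p*)/p*.
e = 0.752 × 0.5110 / 0.489 = 0.7858.

0.79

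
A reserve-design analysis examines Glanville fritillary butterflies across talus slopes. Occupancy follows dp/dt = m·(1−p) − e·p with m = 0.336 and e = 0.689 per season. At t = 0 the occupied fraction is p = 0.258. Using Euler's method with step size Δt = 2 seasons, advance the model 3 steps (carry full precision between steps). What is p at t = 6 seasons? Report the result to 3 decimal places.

0.409

Update rule: p ← p + [m·(1−p) − e·p]·Δt with Δt = 2.
t = 2: p = 0.25800 + (+0.14310) = 0.40110
t = 4: p = 0.40110 + (-0.15025) = 0.25085
t = 6: p = 0.25085 + (+0.15777) = 0.40861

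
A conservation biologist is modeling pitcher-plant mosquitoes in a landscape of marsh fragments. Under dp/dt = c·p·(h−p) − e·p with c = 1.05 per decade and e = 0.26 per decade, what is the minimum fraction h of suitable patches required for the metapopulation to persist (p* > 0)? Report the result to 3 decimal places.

0.248

p* = h − e/c is positive only when h > e/c.
h_min = e/c = 0.26/1.05 = 0.2476.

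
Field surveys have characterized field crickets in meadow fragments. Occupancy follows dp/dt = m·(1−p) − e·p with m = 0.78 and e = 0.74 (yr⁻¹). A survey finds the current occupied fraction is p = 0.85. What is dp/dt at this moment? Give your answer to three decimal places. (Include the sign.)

-0.512

Colonization term: m·(1−p) = 0.78×0.1500 = 0.11700.
Extinction term: e·p = 0.62900.
dp/dt = 0.11700 − 0.62900 = -0.51200.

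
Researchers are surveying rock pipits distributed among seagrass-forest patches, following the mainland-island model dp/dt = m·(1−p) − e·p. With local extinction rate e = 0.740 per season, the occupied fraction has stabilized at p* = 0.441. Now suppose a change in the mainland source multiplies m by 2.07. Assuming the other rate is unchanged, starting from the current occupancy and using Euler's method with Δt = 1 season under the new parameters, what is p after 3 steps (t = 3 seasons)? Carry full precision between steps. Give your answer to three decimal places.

Balance m(1−p*) = e·p* gives m = e·p*/(1−p*) = 0.740×0.44100/0.55900 = 0.58379.
Starting from p₀ = 0.44100; update p ← p + (dp/dt)·Δt with the new parameters.
  1  |  dp/dt·Δt = +0.349184  |  p_1 = 0.790184
  2  |  dp/dt·Δt = -0.331184  |  p_2 = 0.459000
  3  |  dp/dt·Δt = +0.314111  |  p_3 = 0.773111

0.773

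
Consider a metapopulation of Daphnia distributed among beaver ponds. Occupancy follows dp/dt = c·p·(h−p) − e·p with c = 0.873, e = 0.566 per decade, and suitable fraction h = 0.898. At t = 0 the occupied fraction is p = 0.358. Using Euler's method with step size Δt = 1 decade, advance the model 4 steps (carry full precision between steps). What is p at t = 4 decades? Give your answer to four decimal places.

0.2790

Update rule: p ← p + [c·p·(h−p) − e·p]·Δt with Δt = 1.
t = 1: p = 0.35800 + (-0.03386) = 0.32414
t = 2: p = 0.32414 + (-0.02108) = 0.30306
t = 3: p = 0.30306 + (-0.01413) = 0.28894
t = 4: p = 0.28894 + (-0.00991) = 0.27903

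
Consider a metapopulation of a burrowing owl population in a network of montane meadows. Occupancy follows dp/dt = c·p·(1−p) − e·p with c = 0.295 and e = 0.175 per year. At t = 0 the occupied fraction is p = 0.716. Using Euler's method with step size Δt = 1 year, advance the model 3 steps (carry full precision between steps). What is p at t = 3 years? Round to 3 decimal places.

0.569

Update rule: p ← p + [c·p·(1−p) − e·p]·Δt with Δt = 1.
t = 1: p = 0.71600 + (-0.06531) = 0.65069
t = 2: p = 0.65069 + (-0.04682) = 0.60387
t = 3: p = 0.60387 + (-0.03511) = 0.56876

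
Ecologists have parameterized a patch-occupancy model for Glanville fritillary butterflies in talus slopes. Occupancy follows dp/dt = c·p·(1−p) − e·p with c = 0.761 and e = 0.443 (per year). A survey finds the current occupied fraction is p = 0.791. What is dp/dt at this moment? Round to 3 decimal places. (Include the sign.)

-0.225

Colonization term: c·p·(1−p) = 0.761×0.791×0.2090 = 0.12581.
Extinction term: e·p = 0.35041.
dp/dt = 0.12581 − 0.35041 = -0.22461.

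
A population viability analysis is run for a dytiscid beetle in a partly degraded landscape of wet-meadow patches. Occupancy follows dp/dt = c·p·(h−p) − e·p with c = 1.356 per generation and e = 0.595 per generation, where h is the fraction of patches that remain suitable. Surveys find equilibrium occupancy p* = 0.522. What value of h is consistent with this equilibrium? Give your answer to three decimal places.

0.961

At equilibrium c(h−p*) = e, so h = p* + e/c.
h = 0.522 + 0.595/1.356 = 0.522 + 0.4388 = 0.9608.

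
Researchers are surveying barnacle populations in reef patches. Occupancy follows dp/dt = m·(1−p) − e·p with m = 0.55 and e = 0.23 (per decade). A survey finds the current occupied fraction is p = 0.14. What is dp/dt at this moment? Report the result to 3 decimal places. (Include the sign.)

0.441

Colonization term: m·(1−p) = 0.55×0.8600 = 0.47300.
Extinction term: e·p = 0.03220.
dp/dt = 0.47300 − 0.03220 = 0.44080.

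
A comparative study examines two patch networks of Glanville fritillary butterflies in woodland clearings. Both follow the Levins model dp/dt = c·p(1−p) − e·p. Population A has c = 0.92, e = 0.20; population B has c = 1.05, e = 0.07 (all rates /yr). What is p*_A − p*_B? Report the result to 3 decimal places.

A: p*_A = 1 − 0.20/0.92 = 0.7826.
B: p*_B = 1 − 0.07/1.05 = 0.9333.
p*_A − p*_B = 0.7826 − 0.9333 = -0.1507.

-0.151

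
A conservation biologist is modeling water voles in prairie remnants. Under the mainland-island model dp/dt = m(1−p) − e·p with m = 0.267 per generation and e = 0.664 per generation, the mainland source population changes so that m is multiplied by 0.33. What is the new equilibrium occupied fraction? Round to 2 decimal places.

0.12

Before: p* = 0.267/(0.267+0.664) = 0.2868.
After: m = 0.08811, e = 0.664; p* = 0.08811/0.7521 = 0.1172.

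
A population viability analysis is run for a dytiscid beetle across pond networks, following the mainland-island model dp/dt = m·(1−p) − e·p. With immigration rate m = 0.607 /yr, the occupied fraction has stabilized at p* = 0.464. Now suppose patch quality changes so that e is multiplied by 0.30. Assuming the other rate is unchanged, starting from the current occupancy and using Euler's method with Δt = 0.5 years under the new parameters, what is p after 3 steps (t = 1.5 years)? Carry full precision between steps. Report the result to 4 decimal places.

0.6850

Balance m(1−p*) = e·p* gives e = m(1−p*)/p* = 0.607×0.53600/0.46400 = 0.70119.
Starting from p₀ = 0.46400; update p ← p + (dp/dt)·Δt with the new parameters.
p: 0.46400 → 0.57787  (Δp = +0.11387)
p: 0.57787 → 0.64521  (Δp = +0.06734)
p: 0.64521 → 0.68503  (Δp = +0.03982)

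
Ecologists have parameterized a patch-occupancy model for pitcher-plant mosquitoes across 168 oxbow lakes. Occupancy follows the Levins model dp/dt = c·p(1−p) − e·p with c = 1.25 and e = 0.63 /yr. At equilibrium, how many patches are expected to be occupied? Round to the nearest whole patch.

p* = 1 − e/c = 1 − 0.63/1.25 = 0.4960.
Expected occupied patches = N × p* = 168 × 0.4960 = 83.33 ≈ 83.

83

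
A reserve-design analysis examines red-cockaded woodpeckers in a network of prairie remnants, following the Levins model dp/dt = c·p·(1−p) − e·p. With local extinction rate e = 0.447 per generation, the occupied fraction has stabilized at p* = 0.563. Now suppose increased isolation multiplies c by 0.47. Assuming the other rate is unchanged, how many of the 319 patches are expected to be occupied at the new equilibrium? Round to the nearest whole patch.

22

Balance c(1−p*) = e gives c = e/(1 − 0.56300) = 0.447/0.43700 = 1.02288.
New p* = 1 − e/c = 1 − 0.44700/0.48075 = 0.07020.
Expected occupied = 319 × 0.07020 = 22.39 ≈ 22.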